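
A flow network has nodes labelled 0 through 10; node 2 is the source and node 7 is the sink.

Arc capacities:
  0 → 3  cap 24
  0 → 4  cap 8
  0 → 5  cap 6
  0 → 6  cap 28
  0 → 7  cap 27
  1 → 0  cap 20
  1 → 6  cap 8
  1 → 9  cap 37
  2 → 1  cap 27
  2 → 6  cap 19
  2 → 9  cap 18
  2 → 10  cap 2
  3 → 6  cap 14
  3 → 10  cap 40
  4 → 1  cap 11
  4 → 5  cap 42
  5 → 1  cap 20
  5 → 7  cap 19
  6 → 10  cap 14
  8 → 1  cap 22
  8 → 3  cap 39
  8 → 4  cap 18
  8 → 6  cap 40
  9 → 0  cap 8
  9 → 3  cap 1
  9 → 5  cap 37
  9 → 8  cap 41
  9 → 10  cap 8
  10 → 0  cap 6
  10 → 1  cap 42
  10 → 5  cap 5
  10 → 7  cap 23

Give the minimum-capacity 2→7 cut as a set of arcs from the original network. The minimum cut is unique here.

Min-cut arcs: {(2,1), (2,9), (2,10), (6,10)} (total capacity 61)

augment #1: 2→10→7 push 2
augment #2: 2→1→0→7 push 20
augment #3: 2→6→10→7 push 14
augment #4: 2→9→0→7 push 7
augment #5: 2→9→5→7 push 11
augment #6: 2→1→9→5→7 push 7
max flow = 61; residual-reachable set from 2 gives S-side
cut edges (S→T): {(2,1), (2,9), (2,10), (6,10)} total cap 61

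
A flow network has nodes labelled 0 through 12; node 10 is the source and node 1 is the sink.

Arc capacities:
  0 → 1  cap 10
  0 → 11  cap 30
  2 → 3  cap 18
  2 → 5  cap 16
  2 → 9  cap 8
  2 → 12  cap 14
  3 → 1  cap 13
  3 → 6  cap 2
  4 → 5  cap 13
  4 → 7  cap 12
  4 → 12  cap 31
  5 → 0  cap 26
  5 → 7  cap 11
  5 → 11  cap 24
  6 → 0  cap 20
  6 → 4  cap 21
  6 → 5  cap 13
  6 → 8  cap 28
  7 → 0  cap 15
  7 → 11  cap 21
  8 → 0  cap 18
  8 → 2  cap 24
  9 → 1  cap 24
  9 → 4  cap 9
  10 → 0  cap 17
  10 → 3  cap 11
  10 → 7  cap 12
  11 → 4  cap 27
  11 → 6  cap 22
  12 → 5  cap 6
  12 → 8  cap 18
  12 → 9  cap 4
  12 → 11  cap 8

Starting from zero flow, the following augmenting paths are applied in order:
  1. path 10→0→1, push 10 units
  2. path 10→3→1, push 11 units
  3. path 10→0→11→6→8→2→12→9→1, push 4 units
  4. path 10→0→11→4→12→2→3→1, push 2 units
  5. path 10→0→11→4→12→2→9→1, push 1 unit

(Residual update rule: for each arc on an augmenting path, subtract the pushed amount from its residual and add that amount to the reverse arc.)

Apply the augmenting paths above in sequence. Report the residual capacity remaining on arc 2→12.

Residual capacity of (2,12): 13

after path 1 (10→0→1, push 10): res(2,12)=14
after path 2 (10→3→1, push 11): res(2,12)=14
after path 3 (10→0→11→6→8→2→12→9→1, push 4): res(2,12)=10
after path 4 (10→0→11→4→12→2→3→1, push 2): res(2,12)=12
after path 5 (10→0→11→4→12→2→9→1, push 1): res(2,12)=13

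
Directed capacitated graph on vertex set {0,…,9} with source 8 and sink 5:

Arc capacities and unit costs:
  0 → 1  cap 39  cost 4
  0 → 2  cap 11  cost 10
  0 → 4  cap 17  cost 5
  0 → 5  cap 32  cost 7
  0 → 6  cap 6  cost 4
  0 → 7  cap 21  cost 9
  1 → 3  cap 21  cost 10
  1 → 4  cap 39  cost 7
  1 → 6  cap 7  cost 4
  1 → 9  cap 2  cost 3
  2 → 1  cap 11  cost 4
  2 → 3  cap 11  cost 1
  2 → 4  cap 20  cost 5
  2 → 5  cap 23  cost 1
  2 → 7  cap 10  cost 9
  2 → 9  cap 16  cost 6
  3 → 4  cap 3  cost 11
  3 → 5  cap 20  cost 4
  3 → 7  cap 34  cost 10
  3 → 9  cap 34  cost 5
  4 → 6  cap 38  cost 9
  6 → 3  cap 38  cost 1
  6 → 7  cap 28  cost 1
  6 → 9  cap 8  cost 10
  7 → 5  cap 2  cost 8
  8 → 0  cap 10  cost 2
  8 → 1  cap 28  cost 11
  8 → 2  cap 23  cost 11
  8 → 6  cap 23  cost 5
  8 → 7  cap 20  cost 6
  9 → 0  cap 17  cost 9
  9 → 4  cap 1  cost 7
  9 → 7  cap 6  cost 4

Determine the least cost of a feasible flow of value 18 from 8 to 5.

shortest-cost path #1: 8→0→5 push 10 @ unit cost 9 (adds 90)
shortest-cost path #2: 8→6→3→5 push 8 @ unit cost 10 (adds 80)
total cost = 170

Minimum cost for 18 units: 170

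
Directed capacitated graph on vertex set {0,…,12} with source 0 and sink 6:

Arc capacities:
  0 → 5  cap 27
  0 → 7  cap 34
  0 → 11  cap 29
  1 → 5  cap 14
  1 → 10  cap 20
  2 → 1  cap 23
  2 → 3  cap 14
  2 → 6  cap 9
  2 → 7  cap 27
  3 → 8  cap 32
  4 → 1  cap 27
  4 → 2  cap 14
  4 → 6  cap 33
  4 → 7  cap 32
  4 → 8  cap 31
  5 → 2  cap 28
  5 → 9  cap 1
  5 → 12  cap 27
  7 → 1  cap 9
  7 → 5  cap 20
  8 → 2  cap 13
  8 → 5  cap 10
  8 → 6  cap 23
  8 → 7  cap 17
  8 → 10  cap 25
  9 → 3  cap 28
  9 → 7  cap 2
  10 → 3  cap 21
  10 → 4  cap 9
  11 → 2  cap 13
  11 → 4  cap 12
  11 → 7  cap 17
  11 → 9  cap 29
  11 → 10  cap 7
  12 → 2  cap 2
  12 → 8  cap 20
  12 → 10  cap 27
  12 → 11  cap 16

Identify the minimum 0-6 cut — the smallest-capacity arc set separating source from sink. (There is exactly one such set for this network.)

augment #1: 0→5→2→6 push 9
augment #2: 0→11→4→6 push 12
augment #3: 0→5→12→8→6 push 18
augment #4: 0→11→10→4→6 push 7
augment #5: 0→7→1→10→4→6 push 2
augment #6: 0→7→5→12→8→6 push 2
augment #7: 0→11→2→3→8→6 push 3
max flow = 53; residual-reachable set from 0 gives S-side
cut edges (S→T): {(2,6), (8,6), (10,4), (11,4)} total cap 53

Min-cut arcs: {(2,6), (8,6), (10,4), (11,4)} (total capacity 53)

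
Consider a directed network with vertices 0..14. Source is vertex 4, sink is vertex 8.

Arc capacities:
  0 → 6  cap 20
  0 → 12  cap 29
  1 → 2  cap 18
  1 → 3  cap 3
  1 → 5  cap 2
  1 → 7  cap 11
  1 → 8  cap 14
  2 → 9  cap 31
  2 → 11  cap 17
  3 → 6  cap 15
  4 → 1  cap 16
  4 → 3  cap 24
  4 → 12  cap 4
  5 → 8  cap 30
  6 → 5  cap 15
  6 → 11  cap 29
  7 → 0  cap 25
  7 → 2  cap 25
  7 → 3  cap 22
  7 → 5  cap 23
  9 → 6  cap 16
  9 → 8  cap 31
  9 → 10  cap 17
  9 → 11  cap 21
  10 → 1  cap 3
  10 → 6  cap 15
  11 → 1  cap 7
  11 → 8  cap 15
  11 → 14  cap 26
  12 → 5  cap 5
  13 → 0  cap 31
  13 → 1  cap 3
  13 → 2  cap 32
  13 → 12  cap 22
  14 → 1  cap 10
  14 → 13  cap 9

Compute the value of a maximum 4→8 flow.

augment #1: 4→1→8 bottleneck 14, total now 14
augment #2: 4→1→5→8 bottleneck 2, total now 16
augment #3: 4→12→5→8 bottleneck 4, total now 20
augment #4: 4→3→6→5→8 bottleneck 15, total now 35

Maximum flow value: 35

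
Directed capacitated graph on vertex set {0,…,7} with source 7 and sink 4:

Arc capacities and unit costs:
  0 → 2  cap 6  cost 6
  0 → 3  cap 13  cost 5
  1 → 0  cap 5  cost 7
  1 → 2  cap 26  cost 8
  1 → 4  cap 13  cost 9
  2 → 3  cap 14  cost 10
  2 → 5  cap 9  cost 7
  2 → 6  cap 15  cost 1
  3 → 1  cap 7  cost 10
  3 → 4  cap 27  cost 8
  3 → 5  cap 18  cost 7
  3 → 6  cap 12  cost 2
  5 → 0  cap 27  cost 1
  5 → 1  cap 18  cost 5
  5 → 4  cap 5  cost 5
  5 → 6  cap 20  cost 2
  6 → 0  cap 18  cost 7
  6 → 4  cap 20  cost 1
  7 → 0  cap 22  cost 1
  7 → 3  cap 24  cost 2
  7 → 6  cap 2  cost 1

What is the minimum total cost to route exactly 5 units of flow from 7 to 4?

Minimum cost for 5 units: 19

shortest-cost path #1: 7→6→4 push 2 @ unit cost 2 (adds 4)
shortest-cost path #2: 7→3→6→4 push 3 @ unit cost 5 (adds 15)
total cost = 19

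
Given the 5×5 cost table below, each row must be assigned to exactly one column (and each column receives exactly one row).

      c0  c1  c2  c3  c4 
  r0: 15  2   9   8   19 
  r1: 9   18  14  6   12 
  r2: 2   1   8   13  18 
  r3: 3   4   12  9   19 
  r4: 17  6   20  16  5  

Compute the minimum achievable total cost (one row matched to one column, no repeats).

one of 2 optimal assignments: row0→col1 (cost 2), row1→col3 (cost 6), row2→col2 (cost 8), row3→col0 (cost 3), row4→col4 (cost 5)
total = 2 + 6 + 8 + 3 + 5 = 24

Minimum assignment cost: 24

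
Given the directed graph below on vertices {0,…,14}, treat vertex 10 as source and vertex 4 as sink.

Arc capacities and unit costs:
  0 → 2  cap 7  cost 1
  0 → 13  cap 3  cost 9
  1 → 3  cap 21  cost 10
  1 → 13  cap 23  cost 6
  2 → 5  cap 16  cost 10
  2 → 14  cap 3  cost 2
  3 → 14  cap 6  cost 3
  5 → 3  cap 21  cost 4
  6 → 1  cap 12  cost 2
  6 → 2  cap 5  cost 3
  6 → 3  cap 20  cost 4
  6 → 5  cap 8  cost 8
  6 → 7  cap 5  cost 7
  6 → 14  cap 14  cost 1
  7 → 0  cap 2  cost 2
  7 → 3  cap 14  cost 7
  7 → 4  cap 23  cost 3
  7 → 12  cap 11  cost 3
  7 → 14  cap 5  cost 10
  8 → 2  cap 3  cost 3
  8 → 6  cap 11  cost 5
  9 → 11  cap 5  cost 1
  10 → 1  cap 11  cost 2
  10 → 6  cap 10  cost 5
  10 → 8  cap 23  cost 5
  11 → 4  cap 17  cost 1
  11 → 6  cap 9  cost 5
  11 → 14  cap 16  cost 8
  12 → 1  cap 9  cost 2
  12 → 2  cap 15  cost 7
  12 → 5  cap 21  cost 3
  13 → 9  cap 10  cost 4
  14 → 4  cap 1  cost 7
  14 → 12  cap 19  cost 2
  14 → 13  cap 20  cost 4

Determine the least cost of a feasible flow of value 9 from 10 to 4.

Minimum cost for 9 units: 128

shortest-cost path #1: 10→6→14→4 push 1 @ unit cost 13 (adds 13)
shortest-cost path #2: 10→1→13→9→11→4 push 5 @ unit cost 14 (adds 70)
shortest-cost path #3: 10→6→7→4 push 3 @ unit cost 15 (adds 45)
total cost = 128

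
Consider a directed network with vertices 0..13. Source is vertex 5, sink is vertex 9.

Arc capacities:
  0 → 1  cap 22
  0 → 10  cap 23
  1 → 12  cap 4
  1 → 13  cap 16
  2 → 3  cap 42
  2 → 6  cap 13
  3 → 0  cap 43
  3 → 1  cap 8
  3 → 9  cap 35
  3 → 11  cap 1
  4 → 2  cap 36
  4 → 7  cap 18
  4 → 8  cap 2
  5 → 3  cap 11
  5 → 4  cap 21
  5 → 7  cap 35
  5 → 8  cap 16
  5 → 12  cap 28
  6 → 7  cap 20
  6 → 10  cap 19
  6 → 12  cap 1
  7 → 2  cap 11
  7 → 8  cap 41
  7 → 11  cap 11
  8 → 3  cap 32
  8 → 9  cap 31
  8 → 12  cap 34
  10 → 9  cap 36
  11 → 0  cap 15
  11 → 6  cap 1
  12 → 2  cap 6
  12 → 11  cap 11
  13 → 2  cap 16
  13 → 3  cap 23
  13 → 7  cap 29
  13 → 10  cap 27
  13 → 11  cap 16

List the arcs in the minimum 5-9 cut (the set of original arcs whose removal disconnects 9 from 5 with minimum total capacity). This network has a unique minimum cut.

Min-cut arcs: {(5,3), (5,4), (5,7), (5,8), (12,2), (12,11)} (total capacity 100)

augment #1: 5→3→9 push 11
augment #2: 5→8→9 push 16
augment #3: 5→4→8→9 push 2
augment #4: 5→7→8→9 push 13
augment #5: 5→4→2→3→9 push 19
augment #6: 5→7→2→3→9 push 5
augment #7: 5→7→2→6→10→9 push 6
augment #8: 5→7→11→0→10→9 push 11
augment #9: 5→12→2→6→10→9 push 6
augment #10: 5→12→11→0→10→9 push 4
augment #11: 5→12→11→6→10→9 push 1
augment #12: 5→12→11→7→8→3→0→10→9 push 6
max flow = 100; residual-reachable set from 5 gives S-side
cut edges (S→T): {(5,3), (5,4), (5,7), (5,8), (12,2), (12,11)} total cap 100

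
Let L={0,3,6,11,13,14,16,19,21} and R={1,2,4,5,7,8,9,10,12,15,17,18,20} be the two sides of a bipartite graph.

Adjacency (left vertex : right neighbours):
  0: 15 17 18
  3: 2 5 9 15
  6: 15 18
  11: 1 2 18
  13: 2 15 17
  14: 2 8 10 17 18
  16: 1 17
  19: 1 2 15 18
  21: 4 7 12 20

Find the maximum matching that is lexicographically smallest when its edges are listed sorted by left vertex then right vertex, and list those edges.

Lex-smallest maximum matching: {(0,15), (3,5), (6,18), (11,1), (13,2), (14,8), (16,17), (21,4)}

|M| = 8 (so the lex-smallest maximum matching has 8 edges)
process left vertices in ascending order; for each, take the smallest-labelled available neighbour that still permits 8 edges overall, or leave it unmatched if none does
lex-smallest matching: {0-15, 3-5, 6-18, 11-1, 13-2, 14-8, 16-17, 21-4}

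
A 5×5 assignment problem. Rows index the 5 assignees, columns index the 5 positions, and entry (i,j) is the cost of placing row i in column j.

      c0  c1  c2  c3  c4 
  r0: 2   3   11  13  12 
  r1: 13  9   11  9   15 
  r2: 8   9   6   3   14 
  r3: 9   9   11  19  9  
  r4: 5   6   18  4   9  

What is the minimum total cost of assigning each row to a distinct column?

Minimum assignment cost: 30

optimal assignment: row0→col0 (cost 2), row1→col1 (cost 9), row2→col2 (cost 6), row3→col4 (cost 9), row4→col3 (cost 4)
total = 2 + 9 + 6 + 9 + 4 = 30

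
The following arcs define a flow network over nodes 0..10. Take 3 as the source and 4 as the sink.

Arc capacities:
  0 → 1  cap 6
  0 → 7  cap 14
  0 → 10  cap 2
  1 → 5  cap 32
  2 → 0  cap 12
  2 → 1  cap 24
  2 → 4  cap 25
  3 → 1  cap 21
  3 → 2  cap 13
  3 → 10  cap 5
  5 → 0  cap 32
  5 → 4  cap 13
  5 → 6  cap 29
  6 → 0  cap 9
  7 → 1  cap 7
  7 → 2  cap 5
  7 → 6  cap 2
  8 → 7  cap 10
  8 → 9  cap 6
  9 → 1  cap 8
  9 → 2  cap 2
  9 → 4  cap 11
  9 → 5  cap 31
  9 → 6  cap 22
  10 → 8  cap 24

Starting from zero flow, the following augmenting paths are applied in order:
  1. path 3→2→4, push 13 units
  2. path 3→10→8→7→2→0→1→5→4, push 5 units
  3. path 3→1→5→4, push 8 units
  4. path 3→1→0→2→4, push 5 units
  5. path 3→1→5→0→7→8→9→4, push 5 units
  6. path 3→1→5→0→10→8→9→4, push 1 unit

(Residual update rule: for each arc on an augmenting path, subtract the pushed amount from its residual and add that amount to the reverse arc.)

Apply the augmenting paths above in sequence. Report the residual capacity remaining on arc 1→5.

after path 1 (3→2→4, push 13): res(1,5)=32
after path 2 (3→10→8→7→2→0→1→5→4, push 5): res(1,5)=27
after path 3 (3→1→5→4, push 8): res(1,5)=19
after path 4 (3→1→0→2→4, push 5): res(1,5)=19
after path 5 (3→1→5→0→7→8→9→4, push 5): res(1,5)=14
after path 6 (3→1→5→0→10→8→9→4, push 1): res(1,5)=13

Residual capacity of (1,5): 13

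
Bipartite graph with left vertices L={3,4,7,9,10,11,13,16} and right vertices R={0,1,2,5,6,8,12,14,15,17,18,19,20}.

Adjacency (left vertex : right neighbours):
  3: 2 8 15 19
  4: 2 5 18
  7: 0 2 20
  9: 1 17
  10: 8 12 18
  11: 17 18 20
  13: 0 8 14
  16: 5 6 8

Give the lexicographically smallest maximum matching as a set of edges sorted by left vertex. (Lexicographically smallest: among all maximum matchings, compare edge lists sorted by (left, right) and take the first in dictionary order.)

|M| = 8 (so the lex-smallest maximum matching has 8 edges)
process left vertices in ascending order; for each, take the smallest-labelled available neighbour that still permits 8 edges overall, or leave it unmatched if none does
lex-smallest matching: {3-2, 4-5, 7-0, 9-1, 10-8, 11-17, 13-14, 16-6}

Lex-smallest maximum matching: {(3,2), (4,5), (7,0), (9,1), (10,8), (11,17), (13,14), (16,6)}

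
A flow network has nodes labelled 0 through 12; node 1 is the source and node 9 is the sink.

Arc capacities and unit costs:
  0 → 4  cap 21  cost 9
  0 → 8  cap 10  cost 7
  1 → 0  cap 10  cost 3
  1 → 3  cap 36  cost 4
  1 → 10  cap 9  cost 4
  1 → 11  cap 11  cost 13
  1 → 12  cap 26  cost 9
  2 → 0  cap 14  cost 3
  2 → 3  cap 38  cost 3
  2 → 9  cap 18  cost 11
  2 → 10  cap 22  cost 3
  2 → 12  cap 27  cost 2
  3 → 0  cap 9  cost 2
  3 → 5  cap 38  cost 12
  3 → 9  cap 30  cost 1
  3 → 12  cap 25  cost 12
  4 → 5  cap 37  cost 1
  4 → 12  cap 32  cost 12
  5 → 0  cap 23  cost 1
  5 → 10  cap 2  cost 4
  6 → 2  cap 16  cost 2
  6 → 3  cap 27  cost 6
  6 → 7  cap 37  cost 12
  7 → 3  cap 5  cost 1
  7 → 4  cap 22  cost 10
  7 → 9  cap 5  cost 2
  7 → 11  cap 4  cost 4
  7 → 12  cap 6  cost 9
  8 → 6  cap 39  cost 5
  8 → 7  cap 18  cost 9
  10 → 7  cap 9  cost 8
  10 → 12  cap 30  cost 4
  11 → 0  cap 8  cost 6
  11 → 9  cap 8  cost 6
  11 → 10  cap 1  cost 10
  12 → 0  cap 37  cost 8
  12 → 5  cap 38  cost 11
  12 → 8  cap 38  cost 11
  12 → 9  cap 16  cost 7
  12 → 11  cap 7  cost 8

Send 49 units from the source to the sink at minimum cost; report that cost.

Minimum cost for 49 units: 440

shortest-cost path #1: 1→3→9 push 30 @ unit cost 5 (adds 150)
shortest-cost path #2: 1→10→7→9 push 5 @ unit cost 14 (adds 70)
shortest-cost path #3: 1→10→12→9 push 4 @ unit cost 15 (adds 60)
shortest-cost path #4: 1→12→9 push 10 @ unit cost 16 (adds 160)
total cost = 440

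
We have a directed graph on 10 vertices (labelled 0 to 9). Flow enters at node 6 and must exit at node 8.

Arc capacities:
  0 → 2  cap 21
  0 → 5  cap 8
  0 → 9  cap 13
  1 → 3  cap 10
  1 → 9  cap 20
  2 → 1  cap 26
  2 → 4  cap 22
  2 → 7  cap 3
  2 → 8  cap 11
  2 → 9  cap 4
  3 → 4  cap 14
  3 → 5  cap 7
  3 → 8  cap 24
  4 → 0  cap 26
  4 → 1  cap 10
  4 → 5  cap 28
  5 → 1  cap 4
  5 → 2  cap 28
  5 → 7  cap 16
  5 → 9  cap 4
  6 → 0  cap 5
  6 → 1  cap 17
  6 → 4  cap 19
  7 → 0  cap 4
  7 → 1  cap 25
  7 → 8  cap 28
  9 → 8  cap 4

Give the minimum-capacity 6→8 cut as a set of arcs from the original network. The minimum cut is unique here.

Min-cut arcs: {(1,3), (6,0), (6,4), (9,8)} (total capacity 38)

augment #1: 6→0→2→8 push 5
augment #2: 6→1→3→8 push 10
augment #3: 6→1→9→8 push 4
augment #4: 6→4→0→2→8 push 6
augment #5: 6→4→5→7→8 push 13
max flow = 38; residual-reachable set from 6 gives S-side
cut edges (S→T): {(1,3), (6,0), (6,4), (9,8)} total cap 38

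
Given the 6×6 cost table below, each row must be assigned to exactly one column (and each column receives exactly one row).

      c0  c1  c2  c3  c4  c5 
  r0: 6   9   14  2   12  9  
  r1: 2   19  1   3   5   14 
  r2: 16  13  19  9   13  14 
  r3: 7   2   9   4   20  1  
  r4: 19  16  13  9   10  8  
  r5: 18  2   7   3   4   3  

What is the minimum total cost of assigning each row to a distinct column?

optimal assignment: row0→col0 (cost 6), row1→col2 (cost 1), row2→col3 (cost 9), row3→col5 (cost 1), row4→col4 (cost 10), row5→col1 (cost 2)
total = 6 + 1 + 9 + 1 + 10 + 2 = 29

Minimum assignment cost: 29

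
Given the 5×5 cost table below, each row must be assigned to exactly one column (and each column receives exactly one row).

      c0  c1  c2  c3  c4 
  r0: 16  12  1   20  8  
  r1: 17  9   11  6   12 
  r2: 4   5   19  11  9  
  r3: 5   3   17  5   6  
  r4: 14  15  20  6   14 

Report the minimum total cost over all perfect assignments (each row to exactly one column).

Minimum assignment cost: 26

one of 2 optimal assignments: row0→col2 (cost 1), row1→col1 (cost 9), row2→col0 (cost 4), row3→col4 (cost 6), row4→col3 (cost 6)
total = 1 + 9 + 4 + 6 + 6 = 26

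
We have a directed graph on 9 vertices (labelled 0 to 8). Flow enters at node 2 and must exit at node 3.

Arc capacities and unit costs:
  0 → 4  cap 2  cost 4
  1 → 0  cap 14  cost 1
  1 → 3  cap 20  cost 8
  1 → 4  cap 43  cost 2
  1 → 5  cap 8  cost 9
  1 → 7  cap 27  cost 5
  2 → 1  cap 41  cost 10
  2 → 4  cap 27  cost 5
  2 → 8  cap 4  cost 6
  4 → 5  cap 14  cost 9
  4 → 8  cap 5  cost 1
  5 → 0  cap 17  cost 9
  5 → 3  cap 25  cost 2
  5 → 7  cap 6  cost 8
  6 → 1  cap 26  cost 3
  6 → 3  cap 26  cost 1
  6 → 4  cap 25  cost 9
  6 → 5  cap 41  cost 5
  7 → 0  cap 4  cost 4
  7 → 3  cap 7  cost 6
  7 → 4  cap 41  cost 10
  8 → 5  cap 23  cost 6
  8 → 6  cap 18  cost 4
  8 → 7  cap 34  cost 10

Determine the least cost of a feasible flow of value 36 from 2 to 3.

shortest-cost path #1: 2→8→6→3 push 4 @ unit cost 11 (adds 44)
shortest-cost path #2: 2→4→8→6→3 push 5 @ unit cost 11 (adds 55)
shortest-cost path #3: 2→4→5→3 push 14 @ unit cost 16 (adds 224)
shortest-cost path #4: 2→1→3 push 13 @ unit cost 18 (adds 234)
total cost = 557

Minimum cost for 36 units: 557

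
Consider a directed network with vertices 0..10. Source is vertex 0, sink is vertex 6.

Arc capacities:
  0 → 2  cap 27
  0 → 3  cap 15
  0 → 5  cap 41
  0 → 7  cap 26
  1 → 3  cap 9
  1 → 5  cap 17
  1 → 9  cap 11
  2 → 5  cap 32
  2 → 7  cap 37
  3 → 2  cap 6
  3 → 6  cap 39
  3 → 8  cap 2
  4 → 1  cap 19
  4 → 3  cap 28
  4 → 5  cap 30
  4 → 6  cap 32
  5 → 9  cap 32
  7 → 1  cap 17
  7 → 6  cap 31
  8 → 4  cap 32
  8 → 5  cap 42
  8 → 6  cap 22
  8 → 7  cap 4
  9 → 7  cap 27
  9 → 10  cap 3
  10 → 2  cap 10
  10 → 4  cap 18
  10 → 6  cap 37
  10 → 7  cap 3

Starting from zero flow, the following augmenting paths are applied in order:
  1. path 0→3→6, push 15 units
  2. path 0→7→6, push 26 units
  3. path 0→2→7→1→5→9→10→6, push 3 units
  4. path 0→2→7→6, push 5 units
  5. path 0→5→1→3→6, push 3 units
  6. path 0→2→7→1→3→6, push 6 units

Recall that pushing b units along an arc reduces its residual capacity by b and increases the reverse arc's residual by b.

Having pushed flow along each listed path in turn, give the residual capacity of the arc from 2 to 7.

Residual capacity of (2,7): 23

after path 1 (0→3→6, push 15): res(2,7)=37
after path 2 (0→7→6, push 26): res(2,7)=37
after path 3 (0→2→7→1→5→9→10→6, push 3): res(2,7)=34
after path 4 (0→2→7→6, push 5): res(2,7)=29
after path 5 (0→5→1→3→6, push 3): res(2,7)=29
after path 6 (0→2→7→1→3→6, push 6): res(2,7)=23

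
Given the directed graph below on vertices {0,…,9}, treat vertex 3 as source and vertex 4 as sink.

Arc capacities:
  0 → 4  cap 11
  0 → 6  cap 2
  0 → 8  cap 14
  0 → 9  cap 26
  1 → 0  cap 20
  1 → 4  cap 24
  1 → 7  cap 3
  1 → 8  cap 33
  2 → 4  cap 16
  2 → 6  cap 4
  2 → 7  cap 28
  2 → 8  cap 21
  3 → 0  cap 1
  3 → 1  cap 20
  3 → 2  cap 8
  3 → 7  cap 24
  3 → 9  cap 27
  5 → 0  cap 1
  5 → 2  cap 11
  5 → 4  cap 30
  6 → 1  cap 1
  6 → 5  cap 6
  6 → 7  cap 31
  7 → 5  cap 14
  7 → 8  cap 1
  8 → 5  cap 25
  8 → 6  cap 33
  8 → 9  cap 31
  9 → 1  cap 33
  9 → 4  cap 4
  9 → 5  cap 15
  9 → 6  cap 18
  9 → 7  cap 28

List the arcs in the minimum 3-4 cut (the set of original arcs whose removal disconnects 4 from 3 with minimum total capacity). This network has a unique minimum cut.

Min-cut arcs: {(3,0), (3,1), (3,2), (3,9), (7,5), (7,8)} (total capacity 71)

augment #1: 3→0→4 push 1
augment #2: 3→1→4 push 20
augment #3: 3→2→4 push 8
augment #4: 3→9→4 push 4
augment #5: 3→7→5→4 push 14
augment #6: 3→9→1→4 push 4
augment #7: 3→9→5→4 push 15
augment #8: 3→7→8→5→4 push 1
augment #9: 3→9→1→0→4 push 4
max flow = 71; residual-reachable set from 3 gives S-side
cut edges (S→T): {(3,0), (3,1), (3,2), (3,9), (7,5), (7,8)} total cap 71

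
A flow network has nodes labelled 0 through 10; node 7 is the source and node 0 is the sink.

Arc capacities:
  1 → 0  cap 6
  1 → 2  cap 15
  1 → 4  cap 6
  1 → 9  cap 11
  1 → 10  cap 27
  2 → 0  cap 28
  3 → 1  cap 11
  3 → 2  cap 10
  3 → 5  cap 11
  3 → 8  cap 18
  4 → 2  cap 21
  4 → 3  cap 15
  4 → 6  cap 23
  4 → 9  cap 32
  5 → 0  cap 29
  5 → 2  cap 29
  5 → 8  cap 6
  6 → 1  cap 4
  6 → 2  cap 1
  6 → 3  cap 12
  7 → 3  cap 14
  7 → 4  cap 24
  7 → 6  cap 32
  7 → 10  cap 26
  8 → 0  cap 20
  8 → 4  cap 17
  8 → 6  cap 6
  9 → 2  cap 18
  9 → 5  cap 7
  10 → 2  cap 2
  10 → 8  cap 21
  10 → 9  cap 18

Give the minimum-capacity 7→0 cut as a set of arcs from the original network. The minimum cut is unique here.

Min-cut arcs: {(1,0), (2,0), (3,5), (8,0), (9,5)} (total capacity 72)

augment #1: 7→3→1→0 push 6
augment #2: 7→3→2→0 push 8
augment #3: 7→4→2→0 push 20
augment #4: 7→10→8→0 push 20
augment #5: 7→4→3→5→0 push 4
augment #6: 7→6→3→5→0 push 7
augment #7: 7→10→9→5→0 push 6
augment #8: 7→6→1→9→5→0 push 1
max flow = 72; residual-reachable set from 7 gives S-side
cut edges (S→T): {(1,0), (2,0), (3,5), (8,0), (9,5)} total cap 72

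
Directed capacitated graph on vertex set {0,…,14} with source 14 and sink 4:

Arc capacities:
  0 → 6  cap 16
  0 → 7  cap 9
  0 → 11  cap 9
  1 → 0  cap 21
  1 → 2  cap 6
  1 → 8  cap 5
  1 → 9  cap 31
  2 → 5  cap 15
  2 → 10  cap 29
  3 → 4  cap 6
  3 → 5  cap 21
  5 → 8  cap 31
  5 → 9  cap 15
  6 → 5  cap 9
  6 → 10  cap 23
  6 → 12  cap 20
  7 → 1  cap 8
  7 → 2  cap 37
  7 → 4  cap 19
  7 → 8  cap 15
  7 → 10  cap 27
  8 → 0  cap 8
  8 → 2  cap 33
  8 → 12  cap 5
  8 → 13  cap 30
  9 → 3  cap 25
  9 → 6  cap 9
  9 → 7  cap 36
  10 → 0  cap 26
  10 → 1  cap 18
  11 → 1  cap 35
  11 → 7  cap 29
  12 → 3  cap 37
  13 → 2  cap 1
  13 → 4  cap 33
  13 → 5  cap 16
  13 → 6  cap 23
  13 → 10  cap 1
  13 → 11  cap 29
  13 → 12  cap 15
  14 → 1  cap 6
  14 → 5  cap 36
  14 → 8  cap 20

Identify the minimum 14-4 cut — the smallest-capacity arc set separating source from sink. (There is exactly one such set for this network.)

Min-cut arcs: {(3,4), (7,4), (8,13)} (total capacity 55)

augment #1: 14→8→13→4 push 20
augment #2: 14→1→0→7→4 push 6
augment #3: 14→5→8→13→4 push 10
augment #4: 14→5→9→3→4 push 6
augment #5: 14→5→9→7→4 push 9
augment #6: 14→5→8→0→7→4 push 3
augment #7: 14→5→8→0→11→7→4 push 1
max flow = 55; residual-reachable set from 14 gives S-side
cut edges (S→T): {(3,4), (7,4), (8,13)} total cap 55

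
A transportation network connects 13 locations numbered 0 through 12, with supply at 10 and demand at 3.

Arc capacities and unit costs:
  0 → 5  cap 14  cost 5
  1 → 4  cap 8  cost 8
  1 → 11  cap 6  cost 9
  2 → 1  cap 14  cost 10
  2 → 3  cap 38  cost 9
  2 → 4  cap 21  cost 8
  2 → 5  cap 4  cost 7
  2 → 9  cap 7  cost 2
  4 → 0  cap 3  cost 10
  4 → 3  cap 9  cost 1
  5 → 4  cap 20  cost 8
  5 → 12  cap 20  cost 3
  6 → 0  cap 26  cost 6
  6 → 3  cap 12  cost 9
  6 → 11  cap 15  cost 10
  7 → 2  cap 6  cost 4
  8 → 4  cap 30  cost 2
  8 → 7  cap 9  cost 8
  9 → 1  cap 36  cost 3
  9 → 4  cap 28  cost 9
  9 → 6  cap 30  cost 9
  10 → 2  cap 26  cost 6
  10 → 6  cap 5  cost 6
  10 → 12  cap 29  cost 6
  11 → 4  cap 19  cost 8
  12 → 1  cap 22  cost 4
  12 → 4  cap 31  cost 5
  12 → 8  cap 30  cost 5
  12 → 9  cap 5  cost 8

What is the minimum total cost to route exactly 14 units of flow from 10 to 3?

shortest-cost path #1: 10→12→4→3 push 9 @ unit cost 12 (adds 108)
shortest-cost path #2: 10→2→3 push 5 @ unit cost 15 (adds 75)
total cost = 183

Minimum cost for 14 units: 183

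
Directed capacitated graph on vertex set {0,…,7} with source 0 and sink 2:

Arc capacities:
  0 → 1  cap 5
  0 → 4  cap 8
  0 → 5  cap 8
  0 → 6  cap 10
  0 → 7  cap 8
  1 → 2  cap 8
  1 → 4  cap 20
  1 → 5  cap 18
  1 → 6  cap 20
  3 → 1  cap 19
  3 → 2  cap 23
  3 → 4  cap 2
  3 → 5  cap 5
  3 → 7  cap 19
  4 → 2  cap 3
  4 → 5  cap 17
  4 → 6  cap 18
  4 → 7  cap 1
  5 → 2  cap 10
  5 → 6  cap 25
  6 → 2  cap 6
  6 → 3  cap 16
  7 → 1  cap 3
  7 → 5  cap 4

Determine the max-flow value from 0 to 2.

augment #1: 0→1→2 bottleneck 5, total now 5
augment #2: 0→4→2 bottleneck 3, total now 8
augment #3: 0→5→2 bottleneck 8, total now 16
augment #4: 0→6→2 bottleneck 6, total now 22
augment #5: 0→4→5→2 bottleneck 2, total now 24
augment #6: 0→6→3→2 bottleneck 4, total now 28
augment #7: 0→7→1→2 bottleneck 3, total now 31
augment #8: 0→4→6→3→2 bottleneck 3, total now 34
augment #9: 0→7→5→6→3→2 bottleneck 4, total now 38

Maximum flow value: 38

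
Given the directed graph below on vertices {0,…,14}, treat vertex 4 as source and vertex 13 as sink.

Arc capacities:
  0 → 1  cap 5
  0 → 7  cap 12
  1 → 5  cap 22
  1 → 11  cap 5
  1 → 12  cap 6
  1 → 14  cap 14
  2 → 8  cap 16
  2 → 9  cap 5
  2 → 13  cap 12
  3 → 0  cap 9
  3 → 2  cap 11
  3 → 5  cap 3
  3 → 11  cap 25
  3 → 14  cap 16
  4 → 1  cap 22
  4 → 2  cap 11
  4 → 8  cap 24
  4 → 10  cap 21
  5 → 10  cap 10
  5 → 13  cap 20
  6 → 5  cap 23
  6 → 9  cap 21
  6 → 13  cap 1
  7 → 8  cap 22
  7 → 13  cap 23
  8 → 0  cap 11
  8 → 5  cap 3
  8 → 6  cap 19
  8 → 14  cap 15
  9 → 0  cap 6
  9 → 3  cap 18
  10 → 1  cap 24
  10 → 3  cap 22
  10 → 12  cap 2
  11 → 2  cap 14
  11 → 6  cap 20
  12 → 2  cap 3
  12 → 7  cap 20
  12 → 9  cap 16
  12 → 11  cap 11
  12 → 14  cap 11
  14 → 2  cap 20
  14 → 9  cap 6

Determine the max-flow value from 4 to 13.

augment #1: 4→2→13 bottleneck 11, total now 11
augment #2: 4→1→5→13 bottleneck 20, total now 31
augment #3: 4→8→6→13 bottleneck 1, total now 32
augment #4: 4→1→11→2→13 bottleneck 1, total now 33
augment #5: 4→1→12→7→13 bottleneck 1, total now 34
augment #6: 4→8→0→7→13 bottleneck 11, total now 45
augment #7: 4→10→12→7→13 bottleneck 2, total now 47
augment #8: 4→10→1→12→7→13 bottleneck 5, total now 52
augment #9: 4→10→3→0→7→13 bottleneck 1, total now 53

Maximum flow value: 53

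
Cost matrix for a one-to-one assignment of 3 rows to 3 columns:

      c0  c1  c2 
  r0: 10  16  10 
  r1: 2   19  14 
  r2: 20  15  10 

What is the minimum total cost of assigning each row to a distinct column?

optimal assignment: row0→col2 (cost 10), row1→col0 (cost 2), row2→col1 (cost 15)
total = 10 + 2 + 15 = 27

Minimum assignment cost: 27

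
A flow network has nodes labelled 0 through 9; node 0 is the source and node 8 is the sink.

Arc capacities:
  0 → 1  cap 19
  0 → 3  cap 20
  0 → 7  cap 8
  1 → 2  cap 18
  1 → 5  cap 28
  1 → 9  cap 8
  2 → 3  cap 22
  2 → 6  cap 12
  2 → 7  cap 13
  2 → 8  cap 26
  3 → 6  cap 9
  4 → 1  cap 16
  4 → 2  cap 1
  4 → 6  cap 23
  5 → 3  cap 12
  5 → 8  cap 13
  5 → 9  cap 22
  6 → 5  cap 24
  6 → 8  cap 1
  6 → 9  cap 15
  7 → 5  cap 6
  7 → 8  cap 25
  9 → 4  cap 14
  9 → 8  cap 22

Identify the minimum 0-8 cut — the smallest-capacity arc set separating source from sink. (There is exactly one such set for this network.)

Min-cut arcs: {(0,1), (0,7), (3,6)} (total capacity 36)

augment #1: 0→7→8 push 8
augment #2: 0→1→2→8 push 18
augment #3: 0→1→5→8 push 1
augment #4: 0→3→6→8 push 1
augment #5: 0→3→6→5→8 push 8
max flow = 36; residual-reachable set from 0 gives S-side
cut edges (S→T): {(0,1), (0,7), (3,6)} total cap 36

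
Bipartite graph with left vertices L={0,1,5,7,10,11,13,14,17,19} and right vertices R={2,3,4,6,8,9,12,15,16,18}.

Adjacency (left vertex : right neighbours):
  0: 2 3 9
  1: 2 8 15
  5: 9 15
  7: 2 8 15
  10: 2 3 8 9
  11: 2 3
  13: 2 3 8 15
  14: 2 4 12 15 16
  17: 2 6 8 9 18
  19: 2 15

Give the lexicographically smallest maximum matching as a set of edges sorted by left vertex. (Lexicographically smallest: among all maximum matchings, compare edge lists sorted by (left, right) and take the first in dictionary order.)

Lex-smallest maximum matching: {(0,2), (1,8), (5,9), (7,15), (10,3), (14,4), (17,6)}

|M| = 7 (so the lex-smallest maximum matching has 7 edges)
process left vertices in ascending order; for each, take the smallest-labelled available neighbour that still permits 7 edges overall, or leave it unmatched if none does
lex-smallest matching: {0-2, 1-8, 5-9, 7-15, 10-3, 14-4, 17-6}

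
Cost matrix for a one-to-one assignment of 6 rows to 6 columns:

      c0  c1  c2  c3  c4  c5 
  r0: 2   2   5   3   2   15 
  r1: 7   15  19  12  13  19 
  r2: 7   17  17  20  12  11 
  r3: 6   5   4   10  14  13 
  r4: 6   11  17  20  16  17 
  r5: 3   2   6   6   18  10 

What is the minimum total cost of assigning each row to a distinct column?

Minimum assignment cost: 37

optimal assignment: row0→col4 (cost 2), row1→col3 (cost 12), row2→col5 (cost 11), row3→col2 (cost 4), row4→col0 (cost 6), row5→col1 (cost 2)
total = 2 + 12 + 11 + 4 + 6 + 2 = 37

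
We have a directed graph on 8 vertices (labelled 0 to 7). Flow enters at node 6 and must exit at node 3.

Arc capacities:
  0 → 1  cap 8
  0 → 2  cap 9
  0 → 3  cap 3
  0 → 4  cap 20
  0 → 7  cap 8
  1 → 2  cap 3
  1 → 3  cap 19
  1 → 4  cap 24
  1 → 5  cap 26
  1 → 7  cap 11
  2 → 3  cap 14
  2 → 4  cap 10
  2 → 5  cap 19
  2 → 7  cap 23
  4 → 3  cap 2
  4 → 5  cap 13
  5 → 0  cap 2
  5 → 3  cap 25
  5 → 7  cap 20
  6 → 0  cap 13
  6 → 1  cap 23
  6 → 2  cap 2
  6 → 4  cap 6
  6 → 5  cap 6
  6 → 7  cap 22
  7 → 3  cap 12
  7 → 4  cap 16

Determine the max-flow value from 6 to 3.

Maximum flow value: 71

augment #1: 6→0→3 bottleneck 3, total now 3
augment #2: 6→1→3 bottleneck 19, total now 22
augment #3: 6→2→3 bottleneck 2, total now 24
augment #4: 6→4→3 bottleneck 2, total now 26
augment #5: 6→5→3 bottleneck 6, total now 32
augment #6: 6→7→3 bottleneck 12, total now 44
augment #7: 6→0→2→3 bottleneck 9, total now 53
augment #8: 6→1→2→3 bottleneck 3, total now 56
augment #9: 6→1→5→3 bottleneck 1, total now 57
augment #10: 6→4→5→3 bottleneck 4, total now 61
augment #11: 6→0→1→5→3 bottleneck 1, total now 62
augment #12: 6→7→4→5→3 bottleneck 9, total now 71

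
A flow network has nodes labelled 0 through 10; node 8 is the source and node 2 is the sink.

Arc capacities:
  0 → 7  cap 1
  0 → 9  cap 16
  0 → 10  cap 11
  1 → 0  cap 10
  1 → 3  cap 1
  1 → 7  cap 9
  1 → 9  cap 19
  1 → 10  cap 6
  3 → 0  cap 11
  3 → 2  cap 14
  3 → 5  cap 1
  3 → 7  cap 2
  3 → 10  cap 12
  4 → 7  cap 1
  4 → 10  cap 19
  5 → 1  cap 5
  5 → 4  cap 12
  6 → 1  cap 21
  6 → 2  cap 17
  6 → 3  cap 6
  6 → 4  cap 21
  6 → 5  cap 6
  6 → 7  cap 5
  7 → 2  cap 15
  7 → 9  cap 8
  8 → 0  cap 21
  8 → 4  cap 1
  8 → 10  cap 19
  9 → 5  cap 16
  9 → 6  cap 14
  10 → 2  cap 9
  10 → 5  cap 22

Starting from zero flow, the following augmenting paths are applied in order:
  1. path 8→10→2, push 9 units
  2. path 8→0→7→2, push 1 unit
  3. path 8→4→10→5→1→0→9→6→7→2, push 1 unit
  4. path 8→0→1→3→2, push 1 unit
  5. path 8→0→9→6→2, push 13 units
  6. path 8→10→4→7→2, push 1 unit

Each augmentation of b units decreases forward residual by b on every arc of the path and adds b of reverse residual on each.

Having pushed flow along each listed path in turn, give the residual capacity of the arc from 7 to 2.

after path 1 (8→10→2, push 9): res(7,2)=15
after path 2 (8→0→7→2, push 1): res(7,2)=14
after path 3 (8→4→10→5→1→0→9→6→7→2, push 1): res(7,2)=13
after path 4 (8→0→1→3→2, push 1): res(7,2)=13
after path 5 (8→0→9→6→2, push 13): res(7,2)=13
after path 6 (8→10→4→7→2, push 1): res(7,2)=12

Residual capacity of (7,2): 12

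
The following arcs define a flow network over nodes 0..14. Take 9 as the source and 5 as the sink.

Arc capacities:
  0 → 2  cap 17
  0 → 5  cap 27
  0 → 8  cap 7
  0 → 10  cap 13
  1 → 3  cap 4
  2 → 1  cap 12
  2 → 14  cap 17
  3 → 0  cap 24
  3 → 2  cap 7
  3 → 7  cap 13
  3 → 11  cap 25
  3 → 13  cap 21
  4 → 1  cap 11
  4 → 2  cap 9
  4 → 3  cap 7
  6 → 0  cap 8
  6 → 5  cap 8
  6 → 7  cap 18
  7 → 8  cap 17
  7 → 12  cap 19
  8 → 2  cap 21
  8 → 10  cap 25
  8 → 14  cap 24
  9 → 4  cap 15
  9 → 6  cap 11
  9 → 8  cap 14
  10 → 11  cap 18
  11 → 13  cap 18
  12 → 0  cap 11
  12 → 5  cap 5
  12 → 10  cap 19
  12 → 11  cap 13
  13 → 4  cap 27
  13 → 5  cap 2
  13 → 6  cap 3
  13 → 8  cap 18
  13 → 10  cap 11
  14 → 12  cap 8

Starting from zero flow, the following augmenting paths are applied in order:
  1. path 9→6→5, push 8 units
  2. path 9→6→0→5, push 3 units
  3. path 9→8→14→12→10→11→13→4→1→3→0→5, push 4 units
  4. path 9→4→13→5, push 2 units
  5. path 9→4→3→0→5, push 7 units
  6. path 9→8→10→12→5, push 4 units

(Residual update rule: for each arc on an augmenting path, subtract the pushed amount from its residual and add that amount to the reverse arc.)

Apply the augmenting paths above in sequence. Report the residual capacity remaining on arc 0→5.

Residual capacity of (0,5): 13

after path 1 (9→6→5, push 8): res(0,5)=27
after path 2 (9→6→0→5, push 3): res(0,5)=24
after path 3 (9→8→14→12→10→11→13→4→1→3→0→5, push 4): res(0,5)=20
after path 4 (9→4→13→5, push 2): res(0,5)=20
after path 5 (9→4→3→0→5, push 7): res(0,5)=13
after path 6 (9→8→10→12→5, push 4): res(0,5)=13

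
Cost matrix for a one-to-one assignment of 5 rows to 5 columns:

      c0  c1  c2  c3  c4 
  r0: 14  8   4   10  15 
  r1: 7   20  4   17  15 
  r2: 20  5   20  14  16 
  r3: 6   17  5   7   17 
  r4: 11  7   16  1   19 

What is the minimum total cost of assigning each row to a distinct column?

Minimum assignment cost: 31

one of 2 optimal assignments: row0→col2 (cost 4), row1→col4 (cost 15), row2→col1 (cost 5), row3→col0 (cost 6), row4→col3 (cost 1)
total = 4 + 15 + 5 + 6 + 1 = 31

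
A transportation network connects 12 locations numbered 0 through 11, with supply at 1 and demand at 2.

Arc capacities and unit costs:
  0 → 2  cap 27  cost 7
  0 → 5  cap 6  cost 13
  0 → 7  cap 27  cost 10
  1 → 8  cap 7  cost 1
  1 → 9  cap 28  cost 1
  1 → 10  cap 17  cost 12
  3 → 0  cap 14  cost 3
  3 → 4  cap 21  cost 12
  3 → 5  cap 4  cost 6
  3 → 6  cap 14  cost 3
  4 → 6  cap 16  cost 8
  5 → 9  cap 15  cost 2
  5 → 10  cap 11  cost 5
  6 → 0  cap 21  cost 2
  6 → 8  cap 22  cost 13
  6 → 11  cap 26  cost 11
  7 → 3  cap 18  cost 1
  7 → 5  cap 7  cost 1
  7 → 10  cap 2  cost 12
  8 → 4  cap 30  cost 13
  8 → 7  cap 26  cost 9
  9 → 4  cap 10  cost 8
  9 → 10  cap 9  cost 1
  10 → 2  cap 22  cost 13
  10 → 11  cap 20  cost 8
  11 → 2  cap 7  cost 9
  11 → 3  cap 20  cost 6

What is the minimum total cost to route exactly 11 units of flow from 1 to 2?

Minimum cost for 11 units: 177

shortest-cost path #1: 1→9→10→2 push 9 @ unit cost 15 (adds 135)
shortest-cost path #2: 1→8→7→3→0→2 push 2 @ unit cost 21 (adds 42)
total cost = 177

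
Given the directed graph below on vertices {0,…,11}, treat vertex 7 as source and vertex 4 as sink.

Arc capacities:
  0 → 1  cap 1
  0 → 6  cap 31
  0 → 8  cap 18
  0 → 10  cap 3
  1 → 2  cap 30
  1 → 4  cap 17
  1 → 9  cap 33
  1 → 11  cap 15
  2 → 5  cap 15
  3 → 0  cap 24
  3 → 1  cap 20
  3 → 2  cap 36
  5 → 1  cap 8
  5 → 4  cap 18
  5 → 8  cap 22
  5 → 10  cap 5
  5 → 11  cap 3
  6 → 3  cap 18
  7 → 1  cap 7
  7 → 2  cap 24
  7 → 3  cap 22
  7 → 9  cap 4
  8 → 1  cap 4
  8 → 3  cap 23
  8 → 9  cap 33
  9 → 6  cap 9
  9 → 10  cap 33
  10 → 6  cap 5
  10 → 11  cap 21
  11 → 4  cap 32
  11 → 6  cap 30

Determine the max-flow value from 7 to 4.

augment #1: 7→1→4 bottleneck 7, total now 7
augment #2: 7→2→5→4 bottleneck 15, total now 22
augment #3: 7→3→1→4 bottleneck 10, total now 32
augment #4: 7→3→1→11→4 bottleneck 10, total now 42
augment #5: 7→9→10→11→4 bottleneck 4, total now 46
augment #6: 7→3→0→1→11→4 bottleneck 1, total now 47
augment #7: 7→3→0→10→11→4 bottleneck 1, total now 48

Maximum flow value: 48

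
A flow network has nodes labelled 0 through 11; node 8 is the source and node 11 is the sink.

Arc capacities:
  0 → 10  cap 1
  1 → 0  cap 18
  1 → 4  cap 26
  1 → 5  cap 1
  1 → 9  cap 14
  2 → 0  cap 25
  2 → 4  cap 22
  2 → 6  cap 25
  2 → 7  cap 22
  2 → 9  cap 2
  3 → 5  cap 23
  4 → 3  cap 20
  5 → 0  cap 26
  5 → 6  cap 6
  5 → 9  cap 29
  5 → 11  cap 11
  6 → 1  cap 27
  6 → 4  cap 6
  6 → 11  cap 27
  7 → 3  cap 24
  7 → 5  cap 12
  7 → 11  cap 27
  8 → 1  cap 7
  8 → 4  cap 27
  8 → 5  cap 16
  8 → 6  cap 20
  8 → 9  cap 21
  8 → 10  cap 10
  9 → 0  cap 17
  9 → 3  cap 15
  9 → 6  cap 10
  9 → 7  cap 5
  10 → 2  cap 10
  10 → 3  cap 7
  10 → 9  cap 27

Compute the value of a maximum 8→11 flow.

Maximum flow value: 53

augment #1: 8→5→11 bottleneck 11, total now 11
augment #2: 8→6→11 bottleneck 20, total now 31
augment #3: 8→5→6→11 bottleneck 5, total now 36
augment #4: 8→9→6→11 bottleneck 2, total now 38
augment #5: 8→9→7→11 bottleneck 5, total now 43
augment #6: 8→10→2→7→11 bottleneck 10, total now 53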